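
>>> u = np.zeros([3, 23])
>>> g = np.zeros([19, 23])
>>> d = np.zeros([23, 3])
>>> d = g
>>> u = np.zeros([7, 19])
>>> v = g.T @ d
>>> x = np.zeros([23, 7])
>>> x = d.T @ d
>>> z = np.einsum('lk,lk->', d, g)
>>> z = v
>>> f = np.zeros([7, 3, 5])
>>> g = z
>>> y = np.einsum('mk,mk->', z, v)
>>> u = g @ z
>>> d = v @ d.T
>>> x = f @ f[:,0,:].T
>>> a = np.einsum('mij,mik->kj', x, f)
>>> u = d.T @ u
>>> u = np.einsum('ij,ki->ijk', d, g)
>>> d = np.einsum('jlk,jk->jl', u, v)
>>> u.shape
(23, 19, 23)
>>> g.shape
(23, 23)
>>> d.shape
(23, 19)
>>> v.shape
(23, 23)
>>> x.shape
(7, 3, 7)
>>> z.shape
(23, 23)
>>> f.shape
(7, 3, 5)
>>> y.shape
()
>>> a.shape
(5, 7)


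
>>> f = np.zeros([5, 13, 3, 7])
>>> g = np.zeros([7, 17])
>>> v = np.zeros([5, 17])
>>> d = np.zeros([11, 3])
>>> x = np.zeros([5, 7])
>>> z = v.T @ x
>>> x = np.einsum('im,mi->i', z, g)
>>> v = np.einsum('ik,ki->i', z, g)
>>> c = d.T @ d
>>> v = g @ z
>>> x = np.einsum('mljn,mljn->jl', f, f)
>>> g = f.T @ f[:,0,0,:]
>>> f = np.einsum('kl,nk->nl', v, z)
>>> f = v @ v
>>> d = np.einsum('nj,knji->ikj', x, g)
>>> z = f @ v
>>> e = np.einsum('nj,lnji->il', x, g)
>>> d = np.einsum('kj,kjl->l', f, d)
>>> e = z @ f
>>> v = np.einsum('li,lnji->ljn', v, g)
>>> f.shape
(7, 7)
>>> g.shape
(7, 3, 13, 7)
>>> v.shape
(7, 13, 3)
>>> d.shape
(13,)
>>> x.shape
(3, 13)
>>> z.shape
(7, 7)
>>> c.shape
(3, 3)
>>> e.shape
(7, 7)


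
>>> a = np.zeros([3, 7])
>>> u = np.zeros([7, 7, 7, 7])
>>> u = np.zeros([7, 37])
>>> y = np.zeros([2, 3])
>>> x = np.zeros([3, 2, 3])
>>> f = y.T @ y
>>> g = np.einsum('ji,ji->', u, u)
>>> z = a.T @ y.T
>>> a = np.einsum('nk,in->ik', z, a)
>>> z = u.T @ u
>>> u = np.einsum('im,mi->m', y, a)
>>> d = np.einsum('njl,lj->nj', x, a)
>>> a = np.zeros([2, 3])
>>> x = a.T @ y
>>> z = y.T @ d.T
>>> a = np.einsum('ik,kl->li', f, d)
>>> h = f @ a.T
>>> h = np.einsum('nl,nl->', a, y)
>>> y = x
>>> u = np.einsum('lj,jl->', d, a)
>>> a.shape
(2, 3)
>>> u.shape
()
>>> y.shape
(3, 3)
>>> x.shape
(3, 3)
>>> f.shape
(3, 3)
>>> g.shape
()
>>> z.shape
(3, 3)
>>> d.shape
(3, 2)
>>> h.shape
()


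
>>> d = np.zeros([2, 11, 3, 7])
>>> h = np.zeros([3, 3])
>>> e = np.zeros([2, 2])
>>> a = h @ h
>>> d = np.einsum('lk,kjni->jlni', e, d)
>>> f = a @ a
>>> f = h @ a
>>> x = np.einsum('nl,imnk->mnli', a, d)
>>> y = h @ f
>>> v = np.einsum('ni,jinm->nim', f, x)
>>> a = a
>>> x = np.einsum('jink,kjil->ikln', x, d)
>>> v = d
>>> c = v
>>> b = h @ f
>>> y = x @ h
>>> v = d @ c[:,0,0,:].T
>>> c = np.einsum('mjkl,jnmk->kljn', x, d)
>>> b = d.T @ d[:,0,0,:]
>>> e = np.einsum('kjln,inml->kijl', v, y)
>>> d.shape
(11, 2, 3, 7)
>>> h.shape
(3, 3)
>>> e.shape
(11, 3, 2, 3)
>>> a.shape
(3, 3)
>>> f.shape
(3, 3)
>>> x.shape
(3, 11, 7, 3)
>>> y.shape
(3, 11, 7, 3)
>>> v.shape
(11, 2, 3, 11)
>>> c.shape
(7, 3, 11, 2)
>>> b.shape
(7, 3, 2, 7)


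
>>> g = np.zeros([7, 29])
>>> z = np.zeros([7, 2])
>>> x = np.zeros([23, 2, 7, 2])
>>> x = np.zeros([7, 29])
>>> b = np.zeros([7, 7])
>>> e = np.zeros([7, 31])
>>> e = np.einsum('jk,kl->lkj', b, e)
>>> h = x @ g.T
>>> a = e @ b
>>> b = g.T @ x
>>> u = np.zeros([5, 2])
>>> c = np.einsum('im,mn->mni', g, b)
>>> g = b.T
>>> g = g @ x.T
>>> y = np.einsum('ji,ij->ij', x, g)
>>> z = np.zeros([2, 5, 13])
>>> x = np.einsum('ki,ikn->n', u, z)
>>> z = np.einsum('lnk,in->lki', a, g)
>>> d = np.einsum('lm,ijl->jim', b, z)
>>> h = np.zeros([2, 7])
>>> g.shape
(29, 7)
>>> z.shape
(31, 7, 29)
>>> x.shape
(13,)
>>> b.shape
(29, 29)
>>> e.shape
(31, 7, 7)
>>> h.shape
(2, 7)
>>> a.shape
(31, 7, 7)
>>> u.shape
(5, 2)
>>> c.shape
(29, 29, 7)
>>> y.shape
(29, 7)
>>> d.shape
(7, 31, 29)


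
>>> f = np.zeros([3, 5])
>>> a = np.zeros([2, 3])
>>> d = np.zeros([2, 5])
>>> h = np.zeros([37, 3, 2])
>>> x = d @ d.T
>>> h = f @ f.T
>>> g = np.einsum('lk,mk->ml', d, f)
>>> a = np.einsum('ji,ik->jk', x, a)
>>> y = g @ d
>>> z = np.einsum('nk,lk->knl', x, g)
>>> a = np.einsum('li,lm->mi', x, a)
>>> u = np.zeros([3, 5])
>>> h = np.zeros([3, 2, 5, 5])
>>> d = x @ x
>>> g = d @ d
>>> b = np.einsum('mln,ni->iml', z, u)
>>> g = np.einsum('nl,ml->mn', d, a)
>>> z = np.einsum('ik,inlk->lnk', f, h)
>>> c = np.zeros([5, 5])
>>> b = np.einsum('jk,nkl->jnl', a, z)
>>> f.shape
(3, 5)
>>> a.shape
(3, 2)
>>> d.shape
(2, 2)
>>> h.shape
(3, 2, 5, 5)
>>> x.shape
(2, 2)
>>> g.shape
(3, 2)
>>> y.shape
(3, 5)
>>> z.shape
(5, 2, 5)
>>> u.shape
(3, 5)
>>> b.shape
(3, 5, 5)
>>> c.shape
(5, 5)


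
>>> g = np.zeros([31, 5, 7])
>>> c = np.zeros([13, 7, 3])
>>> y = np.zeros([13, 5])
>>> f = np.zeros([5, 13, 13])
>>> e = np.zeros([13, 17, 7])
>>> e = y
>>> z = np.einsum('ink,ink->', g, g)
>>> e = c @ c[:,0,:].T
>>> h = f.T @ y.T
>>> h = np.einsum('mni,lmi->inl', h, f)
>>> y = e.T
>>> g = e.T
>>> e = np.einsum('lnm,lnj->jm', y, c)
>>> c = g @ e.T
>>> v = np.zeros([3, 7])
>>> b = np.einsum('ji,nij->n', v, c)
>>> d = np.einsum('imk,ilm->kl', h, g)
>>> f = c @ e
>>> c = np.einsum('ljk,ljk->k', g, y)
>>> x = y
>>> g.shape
(13, 7, 13)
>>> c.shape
(13,)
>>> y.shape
(13, 7, 13)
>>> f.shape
(13, 7, 13)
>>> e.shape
(3, 13)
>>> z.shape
()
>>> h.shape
(13, 13, 5)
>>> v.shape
(3, 7)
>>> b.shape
(13,)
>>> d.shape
(5, 7)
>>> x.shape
(13, 7, 13)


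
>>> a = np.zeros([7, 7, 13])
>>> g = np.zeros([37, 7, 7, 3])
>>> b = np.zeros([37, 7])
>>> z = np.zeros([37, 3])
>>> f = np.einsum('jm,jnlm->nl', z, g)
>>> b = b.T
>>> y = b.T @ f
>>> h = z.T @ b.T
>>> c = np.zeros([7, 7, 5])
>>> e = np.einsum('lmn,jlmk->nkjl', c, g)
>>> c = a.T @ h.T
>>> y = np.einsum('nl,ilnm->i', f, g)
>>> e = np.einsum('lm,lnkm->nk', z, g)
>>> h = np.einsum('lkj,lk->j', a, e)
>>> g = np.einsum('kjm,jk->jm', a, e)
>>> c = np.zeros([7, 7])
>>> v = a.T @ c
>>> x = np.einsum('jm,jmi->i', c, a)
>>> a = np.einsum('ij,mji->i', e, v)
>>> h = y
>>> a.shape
(7,)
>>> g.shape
(7, 13)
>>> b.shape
(7, 37)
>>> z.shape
(37, 3)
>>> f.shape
(7, 7)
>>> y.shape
(37,)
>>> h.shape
(37,)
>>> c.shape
(7, 7)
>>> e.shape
(7, 7)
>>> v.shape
(13, 7, 7)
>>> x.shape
(13,)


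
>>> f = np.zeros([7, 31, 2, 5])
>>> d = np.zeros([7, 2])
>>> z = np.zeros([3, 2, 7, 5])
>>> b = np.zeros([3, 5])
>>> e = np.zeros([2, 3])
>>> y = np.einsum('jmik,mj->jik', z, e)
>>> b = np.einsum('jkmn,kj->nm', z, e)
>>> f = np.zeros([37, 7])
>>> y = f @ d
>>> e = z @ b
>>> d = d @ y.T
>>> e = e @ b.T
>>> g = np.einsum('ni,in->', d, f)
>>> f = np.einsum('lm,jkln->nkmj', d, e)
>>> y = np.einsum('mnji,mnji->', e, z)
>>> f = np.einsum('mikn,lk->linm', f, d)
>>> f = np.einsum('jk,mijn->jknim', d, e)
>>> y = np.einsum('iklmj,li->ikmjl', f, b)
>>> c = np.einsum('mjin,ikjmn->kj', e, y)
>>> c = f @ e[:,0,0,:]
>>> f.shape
(7, 37, 5, 2, 3)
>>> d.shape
(7, 37)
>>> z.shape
(3, 2, 7, 5)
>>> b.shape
(5, 7)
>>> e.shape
(3, 2, 7, 5)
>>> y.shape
(7, 37, 2, 3, 5)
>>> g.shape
()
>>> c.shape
(7, 37, 5, 2, 5)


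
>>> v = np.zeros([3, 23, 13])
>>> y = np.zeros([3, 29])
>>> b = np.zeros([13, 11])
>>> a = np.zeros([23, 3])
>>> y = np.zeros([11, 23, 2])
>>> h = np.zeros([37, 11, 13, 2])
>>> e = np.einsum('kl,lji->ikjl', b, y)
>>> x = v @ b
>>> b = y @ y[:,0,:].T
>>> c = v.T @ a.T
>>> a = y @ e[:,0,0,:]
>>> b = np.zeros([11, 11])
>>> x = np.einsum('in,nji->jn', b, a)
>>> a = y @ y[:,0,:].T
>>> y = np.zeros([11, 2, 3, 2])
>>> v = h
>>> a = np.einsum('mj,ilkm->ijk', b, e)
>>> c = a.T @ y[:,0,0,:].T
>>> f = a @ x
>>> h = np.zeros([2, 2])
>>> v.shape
(37, 11, 13, 2)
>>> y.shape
(11, 2, 3, 2)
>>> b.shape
(11, 11)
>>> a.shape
(2, 11, 23)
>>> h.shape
(2, 2)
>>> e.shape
(2, 13, 23, 11)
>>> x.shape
(23, 11)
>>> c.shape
(23, 11, 11)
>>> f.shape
(2, 11, 11)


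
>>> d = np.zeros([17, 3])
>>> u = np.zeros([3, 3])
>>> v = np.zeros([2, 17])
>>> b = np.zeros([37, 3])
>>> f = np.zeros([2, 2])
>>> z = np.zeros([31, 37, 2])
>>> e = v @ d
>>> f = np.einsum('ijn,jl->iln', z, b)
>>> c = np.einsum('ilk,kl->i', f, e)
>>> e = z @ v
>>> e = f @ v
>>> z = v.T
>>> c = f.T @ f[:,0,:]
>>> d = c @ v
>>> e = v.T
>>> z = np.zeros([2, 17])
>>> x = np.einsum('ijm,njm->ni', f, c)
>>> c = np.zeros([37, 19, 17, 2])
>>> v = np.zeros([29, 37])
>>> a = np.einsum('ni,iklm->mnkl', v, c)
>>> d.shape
(2, 3, 17)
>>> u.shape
(3, 3)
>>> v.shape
(29, 37)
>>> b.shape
(37, 3)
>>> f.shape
(31, 3, 2)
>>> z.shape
(2, 17)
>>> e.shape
(17, 2)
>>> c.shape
(37, 19, 17, 2)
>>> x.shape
(2, 31)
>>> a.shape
(2, 29, 19, 17)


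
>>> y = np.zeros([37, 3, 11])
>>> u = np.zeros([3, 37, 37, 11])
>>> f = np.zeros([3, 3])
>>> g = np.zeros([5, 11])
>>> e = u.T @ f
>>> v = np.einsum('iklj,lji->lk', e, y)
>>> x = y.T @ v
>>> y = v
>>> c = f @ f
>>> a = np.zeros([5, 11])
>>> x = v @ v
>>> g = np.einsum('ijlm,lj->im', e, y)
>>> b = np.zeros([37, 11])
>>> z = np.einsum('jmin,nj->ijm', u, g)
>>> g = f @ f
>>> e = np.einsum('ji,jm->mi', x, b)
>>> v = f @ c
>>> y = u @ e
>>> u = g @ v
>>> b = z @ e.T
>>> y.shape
(3, 37, 37, 37)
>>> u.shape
(3, 3)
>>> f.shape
(3, 3)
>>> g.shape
(3, 3)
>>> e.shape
(11, 37)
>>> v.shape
(3, 3)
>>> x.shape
(37, 37)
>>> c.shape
(3, 3)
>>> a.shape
(5, 11)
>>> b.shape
(37, 3, 11)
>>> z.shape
(37, 3, 37)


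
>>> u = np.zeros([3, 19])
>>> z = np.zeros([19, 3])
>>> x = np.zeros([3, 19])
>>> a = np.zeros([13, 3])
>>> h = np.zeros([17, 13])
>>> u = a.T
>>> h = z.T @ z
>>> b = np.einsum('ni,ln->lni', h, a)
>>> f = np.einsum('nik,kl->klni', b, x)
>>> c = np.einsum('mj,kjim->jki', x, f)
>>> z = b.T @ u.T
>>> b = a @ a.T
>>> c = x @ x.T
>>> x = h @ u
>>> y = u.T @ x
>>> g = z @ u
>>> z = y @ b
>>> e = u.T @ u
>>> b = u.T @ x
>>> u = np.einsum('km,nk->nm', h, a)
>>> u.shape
(13, 3)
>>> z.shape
(13, 13)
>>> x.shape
(3, 13)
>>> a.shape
(13, 3)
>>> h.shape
(3, 3)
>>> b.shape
(13, 13)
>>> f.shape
(3, 19, 13, 3)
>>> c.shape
(3, 3)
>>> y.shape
(13, 13)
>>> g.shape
(3, 3, 13)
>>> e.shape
(13, 13)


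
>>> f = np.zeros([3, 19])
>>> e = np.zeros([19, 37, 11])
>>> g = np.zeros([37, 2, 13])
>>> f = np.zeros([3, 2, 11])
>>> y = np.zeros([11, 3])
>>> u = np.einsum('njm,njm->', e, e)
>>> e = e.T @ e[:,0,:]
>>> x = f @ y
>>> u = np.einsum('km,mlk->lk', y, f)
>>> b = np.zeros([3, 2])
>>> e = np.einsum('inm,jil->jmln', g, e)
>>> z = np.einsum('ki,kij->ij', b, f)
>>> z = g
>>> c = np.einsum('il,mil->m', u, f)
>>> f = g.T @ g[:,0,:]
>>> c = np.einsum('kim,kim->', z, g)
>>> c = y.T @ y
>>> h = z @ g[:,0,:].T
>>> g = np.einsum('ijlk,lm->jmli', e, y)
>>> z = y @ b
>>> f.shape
(13, 2, 13)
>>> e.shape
(11, 13, 11, 2)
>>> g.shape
(13, 3, 11, 11)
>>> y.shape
(11, 3)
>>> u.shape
(2, 11)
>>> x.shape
(3, 2, 3)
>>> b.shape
(3, 2)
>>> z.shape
(11, 2)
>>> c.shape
(3, 3)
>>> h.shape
(37, 2, 37)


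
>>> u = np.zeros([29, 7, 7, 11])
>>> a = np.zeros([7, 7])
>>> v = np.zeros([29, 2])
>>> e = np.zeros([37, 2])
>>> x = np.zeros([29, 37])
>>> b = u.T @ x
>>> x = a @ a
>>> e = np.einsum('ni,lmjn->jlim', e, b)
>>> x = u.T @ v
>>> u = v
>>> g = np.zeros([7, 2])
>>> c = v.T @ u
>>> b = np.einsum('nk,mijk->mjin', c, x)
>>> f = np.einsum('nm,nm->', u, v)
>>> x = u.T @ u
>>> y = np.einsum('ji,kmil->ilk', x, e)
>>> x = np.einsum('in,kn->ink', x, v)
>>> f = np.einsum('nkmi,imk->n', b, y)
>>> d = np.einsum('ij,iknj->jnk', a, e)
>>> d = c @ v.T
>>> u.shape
(29, 2)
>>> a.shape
(7, 7)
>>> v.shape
(29, 2)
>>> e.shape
(7, 11, 2, 7)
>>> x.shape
(2, 2, 29)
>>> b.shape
(11, 7, 7, 2)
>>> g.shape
(7, 2)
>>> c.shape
(2, 2)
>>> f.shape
(11,)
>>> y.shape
(2, 7, 7)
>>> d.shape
(2, 29)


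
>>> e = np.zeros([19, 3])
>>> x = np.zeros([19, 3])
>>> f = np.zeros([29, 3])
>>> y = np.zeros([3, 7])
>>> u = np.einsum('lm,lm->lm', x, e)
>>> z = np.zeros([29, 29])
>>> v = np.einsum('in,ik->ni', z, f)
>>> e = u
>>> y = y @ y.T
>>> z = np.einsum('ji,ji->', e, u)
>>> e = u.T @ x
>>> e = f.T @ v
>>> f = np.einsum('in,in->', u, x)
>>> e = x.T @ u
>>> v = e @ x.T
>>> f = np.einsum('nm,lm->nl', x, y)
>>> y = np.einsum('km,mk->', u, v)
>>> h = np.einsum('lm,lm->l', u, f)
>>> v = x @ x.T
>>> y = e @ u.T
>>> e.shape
(3, 3)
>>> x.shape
(19, 3)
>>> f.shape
(19, 3)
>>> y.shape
(3, 19)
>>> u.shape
(19, 3)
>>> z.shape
()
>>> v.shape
(19, 19)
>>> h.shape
(19,)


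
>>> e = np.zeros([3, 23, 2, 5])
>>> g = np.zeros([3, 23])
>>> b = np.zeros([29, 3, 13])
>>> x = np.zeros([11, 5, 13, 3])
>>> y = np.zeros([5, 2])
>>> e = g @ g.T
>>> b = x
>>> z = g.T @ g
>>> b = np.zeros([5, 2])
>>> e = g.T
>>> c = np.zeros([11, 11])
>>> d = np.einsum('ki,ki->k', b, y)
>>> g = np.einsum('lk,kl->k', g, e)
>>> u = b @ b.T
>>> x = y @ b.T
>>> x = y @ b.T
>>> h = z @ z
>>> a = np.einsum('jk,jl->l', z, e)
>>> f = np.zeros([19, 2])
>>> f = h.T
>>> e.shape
(23, 3)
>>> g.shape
(23,)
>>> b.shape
(5, 2)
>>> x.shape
(5, 5)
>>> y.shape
(5, 2)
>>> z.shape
(23, 23)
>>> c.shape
(11, 11)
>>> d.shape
(5,)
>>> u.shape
(5, 5)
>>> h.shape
(23, 23)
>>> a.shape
(3,)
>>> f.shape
(23, 23)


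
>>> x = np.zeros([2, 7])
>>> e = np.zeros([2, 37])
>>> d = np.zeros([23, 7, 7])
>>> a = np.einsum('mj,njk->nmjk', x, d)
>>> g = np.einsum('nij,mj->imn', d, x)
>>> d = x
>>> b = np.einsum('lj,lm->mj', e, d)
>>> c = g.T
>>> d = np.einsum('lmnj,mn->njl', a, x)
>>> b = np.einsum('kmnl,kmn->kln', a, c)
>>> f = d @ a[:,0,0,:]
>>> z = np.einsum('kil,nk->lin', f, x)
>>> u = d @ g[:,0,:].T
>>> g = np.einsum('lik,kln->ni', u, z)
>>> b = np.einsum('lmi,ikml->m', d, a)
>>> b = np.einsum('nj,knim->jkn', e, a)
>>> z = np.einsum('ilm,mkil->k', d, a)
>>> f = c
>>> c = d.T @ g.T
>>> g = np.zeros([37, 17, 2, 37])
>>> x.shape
(2, 7)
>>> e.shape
(2, 37)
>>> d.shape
(7, 7, 23)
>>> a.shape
(23, 2, 7, 7)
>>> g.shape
(37, 17, 2, 37)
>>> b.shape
(37, 23, 2)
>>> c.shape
(23, 7, 2)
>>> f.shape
(23, 2, 7)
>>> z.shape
(2,)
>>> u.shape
(7, 7, 7)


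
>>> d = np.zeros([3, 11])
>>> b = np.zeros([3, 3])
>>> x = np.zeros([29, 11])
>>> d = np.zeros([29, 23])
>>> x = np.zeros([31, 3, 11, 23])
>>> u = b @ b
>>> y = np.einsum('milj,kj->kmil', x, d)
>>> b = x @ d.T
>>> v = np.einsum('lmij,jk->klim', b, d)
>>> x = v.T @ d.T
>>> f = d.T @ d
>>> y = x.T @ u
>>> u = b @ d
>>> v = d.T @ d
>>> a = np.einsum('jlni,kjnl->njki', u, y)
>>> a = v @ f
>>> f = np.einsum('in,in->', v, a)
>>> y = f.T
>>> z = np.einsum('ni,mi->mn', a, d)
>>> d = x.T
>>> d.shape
(29, 31, 11, 3)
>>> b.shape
(31, 3, 11, 29)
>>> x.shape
(3, 11, 31, 29)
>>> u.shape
(31, 3, 11, 23)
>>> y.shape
()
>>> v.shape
(23, 23)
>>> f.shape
()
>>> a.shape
(23, 23)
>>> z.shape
(29, 23)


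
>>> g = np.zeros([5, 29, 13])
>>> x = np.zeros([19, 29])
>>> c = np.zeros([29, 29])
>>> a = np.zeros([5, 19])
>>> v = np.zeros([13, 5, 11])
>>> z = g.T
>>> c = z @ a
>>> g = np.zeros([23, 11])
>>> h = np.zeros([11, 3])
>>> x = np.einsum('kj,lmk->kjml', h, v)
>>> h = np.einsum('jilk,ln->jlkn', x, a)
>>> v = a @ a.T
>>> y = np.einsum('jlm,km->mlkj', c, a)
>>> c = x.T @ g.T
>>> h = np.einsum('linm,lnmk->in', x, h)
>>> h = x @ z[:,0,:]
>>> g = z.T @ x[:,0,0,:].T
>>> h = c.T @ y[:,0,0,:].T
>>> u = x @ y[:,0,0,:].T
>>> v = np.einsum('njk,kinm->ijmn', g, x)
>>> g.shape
(5, 29, 11)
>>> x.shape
(11, 3, 5, 13)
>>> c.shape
(13, 5, 3, 23)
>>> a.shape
(5, 19)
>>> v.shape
(3, 29, 13, 5)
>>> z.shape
(13, 29, 5)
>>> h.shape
(23, 3, 5, 19)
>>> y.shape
(19, 29, 5, 13)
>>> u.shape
(11, 3, 5, 19)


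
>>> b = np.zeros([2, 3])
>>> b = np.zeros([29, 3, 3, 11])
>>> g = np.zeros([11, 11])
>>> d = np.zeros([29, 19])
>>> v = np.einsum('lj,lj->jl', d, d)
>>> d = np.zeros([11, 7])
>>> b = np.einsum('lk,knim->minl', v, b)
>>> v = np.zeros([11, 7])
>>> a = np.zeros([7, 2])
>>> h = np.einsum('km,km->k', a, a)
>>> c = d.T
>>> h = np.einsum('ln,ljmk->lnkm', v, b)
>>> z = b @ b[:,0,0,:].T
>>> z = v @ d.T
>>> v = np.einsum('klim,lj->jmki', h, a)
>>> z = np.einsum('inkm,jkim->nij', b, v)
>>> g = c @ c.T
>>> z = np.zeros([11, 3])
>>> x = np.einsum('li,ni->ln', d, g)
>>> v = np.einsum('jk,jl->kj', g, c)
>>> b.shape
(11, 3, 3, 19)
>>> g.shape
(7, 7)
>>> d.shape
(11, 7)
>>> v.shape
(7, 7)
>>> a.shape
(7, 2)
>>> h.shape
(11, 7, 19, 3)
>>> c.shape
(7, 11)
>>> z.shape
(11, 3)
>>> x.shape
(11, 7)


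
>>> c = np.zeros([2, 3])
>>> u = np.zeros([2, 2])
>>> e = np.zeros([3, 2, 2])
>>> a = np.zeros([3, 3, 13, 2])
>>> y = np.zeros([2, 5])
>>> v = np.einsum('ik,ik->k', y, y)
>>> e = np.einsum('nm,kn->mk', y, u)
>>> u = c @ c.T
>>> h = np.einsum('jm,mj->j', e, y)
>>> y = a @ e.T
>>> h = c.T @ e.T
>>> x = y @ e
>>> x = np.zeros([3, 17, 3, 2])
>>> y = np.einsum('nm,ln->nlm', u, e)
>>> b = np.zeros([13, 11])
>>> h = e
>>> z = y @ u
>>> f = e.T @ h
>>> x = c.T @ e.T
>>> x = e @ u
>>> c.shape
(2, 3)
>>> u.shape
(2, 2)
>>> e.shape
(5, 2)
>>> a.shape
(3, 3, 13, 2)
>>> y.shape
(2, 5, 2)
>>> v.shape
(5,)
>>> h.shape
(5, 2)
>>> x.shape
(5, 2)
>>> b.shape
(13, 11)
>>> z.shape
(2, 5, 2)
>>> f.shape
(2, 2)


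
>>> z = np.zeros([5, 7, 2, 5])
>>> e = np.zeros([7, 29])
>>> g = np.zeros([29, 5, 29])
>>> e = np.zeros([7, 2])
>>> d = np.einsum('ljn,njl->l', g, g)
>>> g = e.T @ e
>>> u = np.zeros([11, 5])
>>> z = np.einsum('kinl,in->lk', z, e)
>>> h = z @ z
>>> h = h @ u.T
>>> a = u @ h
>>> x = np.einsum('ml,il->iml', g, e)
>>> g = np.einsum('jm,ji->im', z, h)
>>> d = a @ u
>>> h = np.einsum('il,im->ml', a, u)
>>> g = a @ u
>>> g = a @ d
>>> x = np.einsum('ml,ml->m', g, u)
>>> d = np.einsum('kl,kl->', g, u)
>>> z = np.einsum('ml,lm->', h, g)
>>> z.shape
()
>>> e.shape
(7, 2)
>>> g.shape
(11, 5)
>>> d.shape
()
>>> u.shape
(11, 5)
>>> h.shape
(5, 11)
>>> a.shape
(11, 11)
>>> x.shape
(11,)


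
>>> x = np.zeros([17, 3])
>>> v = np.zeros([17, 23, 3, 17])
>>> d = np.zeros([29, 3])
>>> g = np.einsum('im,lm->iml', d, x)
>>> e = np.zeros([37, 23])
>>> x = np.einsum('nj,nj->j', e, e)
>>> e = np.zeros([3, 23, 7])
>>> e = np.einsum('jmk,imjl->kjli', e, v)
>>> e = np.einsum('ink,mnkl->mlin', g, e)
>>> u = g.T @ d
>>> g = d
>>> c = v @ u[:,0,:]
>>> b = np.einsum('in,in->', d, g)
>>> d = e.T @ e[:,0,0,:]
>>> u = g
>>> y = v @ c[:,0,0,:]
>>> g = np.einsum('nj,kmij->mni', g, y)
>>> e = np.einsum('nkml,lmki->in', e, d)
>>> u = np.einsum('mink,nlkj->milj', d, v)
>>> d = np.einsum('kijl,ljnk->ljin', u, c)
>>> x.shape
(23,)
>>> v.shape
(17, 23, 3, 17)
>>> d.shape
(17, 23, 29, 3)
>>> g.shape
(23, 29, 3)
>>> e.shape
(3, 7)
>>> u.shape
(3, 29, 23, 17)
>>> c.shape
(17, 23, 3, 3)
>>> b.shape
()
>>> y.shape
(17, 23, 3, 3)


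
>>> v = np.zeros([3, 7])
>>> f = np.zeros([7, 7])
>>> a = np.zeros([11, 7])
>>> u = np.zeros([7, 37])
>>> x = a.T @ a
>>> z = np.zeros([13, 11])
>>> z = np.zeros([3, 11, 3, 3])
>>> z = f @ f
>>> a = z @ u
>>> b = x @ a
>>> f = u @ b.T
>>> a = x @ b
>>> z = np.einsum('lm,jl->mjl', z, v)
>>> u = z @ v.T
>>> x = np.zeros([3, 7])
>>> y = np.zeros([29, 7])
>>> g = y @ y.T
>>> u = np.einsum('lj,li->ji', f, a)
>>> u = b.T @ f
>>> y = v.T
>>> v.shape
(3, 7)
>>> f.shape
(7, 7)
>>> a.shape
(7, 37)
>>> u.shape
(37, 7)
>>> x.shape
(3, 7)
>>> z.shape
(7, 3, 7)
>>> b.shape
(7, 37)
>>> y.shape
(7, 3)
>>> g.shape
(29, 29)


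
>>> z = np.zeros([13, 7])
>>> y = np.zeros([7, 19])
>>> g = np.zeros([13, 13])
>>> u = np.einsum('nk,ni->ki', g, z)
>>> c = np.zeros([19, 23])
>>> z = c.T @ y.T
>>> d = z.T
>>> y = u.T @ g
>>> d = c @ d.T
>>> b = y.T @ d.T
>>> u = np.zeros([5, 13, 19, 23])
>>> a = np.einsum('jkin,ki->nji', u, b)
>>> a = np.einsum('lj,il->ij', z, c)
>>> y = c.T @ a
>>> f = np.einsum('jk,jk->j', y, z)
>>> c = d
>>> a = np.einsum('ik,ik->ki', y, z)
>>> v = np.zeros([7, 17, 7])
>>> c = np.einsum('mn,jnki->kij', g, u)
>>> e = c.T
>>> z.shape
(23, 7)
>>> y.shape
(23, 7)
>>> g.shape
(13, 13)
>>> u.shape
(5, 13, 19, 23)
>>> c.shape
(19, 23, 5)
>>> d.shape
(19, 7)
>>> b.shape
(13, 19)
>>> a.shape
(7, 23)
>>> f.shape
(23,)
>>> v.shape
(7, 17, 7)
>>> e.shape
(5, 23, 19)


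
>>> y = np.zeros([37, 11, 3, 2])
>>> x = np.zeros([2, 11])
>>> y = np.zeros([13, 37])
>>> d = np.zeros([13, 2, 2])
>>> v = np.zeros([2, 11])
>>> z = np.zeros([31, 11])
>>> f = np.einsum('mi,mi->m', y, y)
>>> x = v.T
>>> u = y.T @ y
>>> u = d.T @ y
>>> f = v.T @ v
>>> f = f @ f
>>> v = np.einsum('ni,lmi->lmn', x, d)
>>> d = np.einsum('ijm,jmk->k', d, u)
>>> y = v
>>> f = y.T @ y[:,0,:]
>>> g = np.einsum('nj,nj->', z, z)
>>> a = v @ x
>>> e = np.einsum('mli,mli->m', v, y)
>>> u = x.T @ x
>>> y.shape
(13, 2, 11)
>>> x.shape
(11, 2)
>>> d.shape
(37,)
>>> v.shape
(13, 2, 11)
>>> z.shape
(31, 11)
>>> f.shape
(11, 2, 11)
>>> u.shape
(2, 2)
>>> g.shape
()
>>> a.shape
(13, 2, 2)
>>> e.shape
(13,)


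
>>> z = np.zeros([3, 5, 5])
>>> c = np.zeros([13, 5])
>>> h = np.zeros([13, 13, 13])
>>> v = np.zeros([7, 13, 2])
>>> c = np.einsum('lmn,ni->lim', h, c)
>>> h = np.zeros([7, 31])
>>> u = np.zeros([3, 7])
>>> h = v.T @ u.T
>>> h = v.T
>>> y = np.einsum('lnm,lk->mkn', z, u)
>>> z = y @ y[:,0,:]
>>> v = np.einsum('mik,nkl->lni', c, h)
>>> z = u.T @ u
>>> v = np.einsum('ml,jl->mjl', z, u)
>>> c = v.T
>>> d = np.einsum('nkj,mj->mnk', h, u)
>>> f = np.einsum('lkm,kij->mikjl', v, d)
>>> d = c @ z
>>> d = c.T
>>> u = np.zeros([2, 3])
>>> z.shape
(7, 7)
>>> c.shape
(7, 3, 7)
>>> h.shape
(2, 13, 7)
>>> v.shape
(7, 3, 7)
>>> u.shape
(2, 3)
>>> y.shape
(5, 7, 5)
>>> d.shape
(7, 3, 7)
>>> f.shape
(7, 2, 3, 13, 7)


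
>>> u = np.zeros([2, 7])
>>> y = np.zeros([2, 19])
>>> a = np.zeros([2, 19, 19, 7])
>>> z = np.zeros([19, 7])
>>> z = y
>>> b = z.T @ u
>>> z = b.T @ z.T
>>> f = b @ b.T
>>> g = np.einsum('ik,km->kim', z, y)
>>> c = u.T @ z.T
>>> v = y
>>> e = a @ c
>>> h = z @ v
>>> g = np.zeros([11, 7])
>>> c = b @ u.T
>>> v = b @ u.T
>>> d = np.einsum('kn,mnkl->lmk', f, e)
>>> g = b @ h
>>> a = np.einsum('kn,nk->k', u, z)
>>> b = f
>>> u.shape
(2, 7)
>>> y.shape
(2, 19)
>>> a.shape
(2,)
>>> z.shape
(7, 2)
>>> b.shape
(19, 19)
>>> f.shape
(19, 19)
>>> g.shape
(19, 19)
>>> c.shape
(19, 2)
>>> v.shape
(19, 2)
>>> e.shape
(2, 19, 19, 7)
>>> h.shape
(7, 19)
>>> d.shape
(7, 2, 19)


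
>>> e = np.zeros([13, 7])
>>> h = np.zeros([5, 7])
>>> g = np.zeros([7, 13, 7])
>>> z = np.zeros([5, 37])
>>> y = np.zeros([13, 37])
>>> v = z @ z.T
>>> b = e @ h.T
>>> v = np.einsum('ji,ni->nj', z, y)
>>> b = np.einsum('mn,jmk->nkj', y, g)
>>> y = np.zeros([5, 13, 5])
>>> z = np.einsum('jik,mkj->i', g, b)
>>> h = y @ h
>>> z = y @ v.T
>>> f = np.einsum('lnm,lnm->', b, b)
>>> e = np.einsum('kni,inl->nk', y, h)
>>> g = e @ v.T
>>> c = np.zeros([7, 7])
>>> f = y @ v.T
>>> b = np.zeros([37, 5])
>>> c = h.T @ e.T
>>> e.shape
(13, 5)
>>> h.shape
(5, 13, 7)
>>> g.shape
(13, 13)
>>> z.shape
(5, 13, 13)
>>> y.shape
(5, 13, 5)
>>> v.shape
(13, 5)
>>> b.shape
(37, 5)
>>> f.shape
(5, 13, 13)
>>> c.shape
(7, 13, 13)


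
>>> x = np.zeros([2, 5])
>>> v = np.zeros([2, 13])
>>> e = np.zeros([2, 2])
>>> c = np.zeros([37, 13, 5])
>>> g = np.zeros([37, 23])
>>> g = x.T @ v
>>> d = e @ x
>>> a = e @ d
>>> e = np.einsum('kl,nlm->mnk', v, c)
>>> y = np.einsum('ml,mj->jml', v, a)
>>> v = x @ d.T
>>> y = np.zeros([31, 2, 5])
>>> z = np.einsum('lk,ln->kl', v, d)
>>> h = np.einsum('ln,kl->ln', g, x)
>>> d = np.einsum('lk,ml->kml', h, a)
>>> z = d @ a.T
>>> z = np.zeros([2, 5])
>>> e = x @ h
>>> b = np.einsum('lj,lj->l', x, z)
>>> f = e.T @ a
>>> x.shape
(2, 5)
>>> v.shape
(2, 2)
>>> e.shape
(2, 13)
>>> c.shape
(37, 13, 5)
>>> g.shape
(5, 13)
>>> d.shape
(13, 2, 5)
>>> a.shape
(2, 5)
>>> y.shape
(31, 2, 5)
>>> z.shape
(2, 5)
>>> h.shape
(5, 13)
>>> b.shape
(2,)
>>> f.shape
(13, 5)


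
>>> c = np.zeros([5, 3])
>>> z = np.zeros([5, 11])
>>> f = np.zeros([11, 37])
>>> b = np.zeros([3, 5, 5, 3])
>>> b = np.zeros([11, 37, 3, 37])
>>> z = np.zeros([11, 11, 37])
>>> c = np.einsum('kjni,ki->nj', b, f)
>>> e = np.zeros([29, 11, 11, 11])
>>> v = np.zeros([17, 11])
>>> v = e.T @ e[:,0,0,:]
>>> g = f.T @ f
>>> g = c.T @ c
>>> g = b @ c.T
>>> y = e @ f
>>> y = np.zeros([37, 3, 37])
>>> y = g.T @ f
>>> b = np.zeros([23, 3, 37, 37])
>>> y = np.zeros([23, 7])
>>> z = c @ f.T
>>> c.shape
(3, 37)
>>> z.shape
(3, 11)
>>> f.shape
(11, 37)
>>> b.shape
(23, 3, 37, 37)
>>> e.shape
(29, 11, 11, 11)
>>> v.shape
(11, 11, 11, 11)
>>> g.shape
(11, 37, 3, 3)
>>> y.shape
(23, 7)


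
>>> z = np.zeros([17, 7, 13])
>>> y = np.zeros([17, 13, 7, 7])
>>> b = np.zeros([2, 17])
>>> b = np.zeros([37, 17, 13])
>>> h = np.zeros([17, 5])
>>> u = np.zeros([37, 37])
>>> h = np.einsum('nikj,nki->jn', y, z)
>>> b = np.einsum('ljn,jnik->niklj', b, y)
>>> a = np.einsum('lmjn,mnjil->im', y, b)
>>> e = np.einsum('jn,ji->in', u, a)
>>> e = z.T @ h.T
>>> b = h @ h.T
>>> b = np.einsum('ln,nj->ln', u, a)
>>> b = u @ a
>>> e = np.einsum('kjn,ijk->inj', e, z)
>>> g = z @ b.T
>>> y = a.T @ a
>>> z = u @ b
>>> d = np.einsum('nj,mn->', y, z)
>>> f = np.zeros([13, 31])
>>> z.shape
(37, 13)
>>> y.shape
(13, 13)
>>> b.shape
(37, 13)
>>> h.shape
(7, 17)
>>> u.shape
(37, 37)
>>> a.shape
(37, 13)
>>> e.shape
(17, 7, 7)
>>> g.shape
(17, 7, 37)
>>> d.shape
()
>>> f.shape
(13, 31)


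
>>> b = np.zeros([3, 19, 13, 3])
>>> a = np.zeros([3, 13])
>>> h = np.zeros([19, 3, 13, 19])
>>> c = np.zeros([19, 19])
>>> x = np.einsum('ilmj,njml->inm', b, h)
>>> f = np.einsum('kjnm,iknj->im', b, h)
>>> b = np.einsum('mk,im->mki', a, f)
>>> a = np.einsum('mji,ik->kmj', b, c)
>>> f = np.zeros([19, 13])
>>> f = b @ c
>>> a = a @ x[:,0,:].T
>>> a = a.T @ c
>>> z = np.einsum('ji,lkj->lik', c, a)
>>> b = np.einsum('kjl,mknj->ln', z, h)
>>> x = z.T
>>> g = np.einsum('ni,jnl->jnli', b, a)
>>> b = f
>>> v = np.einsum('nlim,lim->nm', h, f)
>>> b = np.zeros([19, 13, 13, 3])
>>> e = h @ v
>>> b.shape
(19, 13, 13, 3)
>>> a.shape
(3, 3, 19)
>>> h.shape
(19, 3, 13, 19)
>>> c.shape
(19, 19)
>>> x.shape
(3, 19, 3)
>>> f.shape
(3, 13, 19)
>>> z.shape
(3, 19, 3)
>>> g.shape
(3, 3, 19, 13)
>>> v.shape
(19, 19)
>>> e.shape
(19, 3, 13, 19)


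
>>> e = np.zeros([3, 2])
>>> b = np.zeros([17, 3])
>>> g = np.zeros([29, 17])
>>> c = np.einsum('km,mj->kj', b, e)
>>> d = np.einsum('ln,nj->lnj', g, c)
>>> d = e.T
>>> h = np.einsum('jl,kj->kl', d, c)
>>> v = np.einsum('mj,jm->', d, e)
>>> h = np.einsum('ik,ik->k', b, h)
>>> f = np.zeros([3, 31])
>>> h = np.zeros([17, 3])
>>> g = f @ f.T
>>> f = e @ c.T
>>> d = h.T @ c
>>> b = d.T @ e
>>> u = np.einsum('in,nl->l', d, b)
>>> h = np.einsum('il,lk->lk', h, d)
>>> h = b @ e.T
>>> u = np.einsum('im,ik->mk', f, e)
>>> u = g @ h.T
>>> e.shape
(3, 2)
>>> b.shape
(2, 2)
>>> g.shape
(3, 3)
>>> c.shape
(17, 2)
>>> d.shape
(3, 2)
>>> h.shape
(2, 3)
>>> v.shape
()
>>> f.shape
(3, 17)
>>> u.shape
(3, 2)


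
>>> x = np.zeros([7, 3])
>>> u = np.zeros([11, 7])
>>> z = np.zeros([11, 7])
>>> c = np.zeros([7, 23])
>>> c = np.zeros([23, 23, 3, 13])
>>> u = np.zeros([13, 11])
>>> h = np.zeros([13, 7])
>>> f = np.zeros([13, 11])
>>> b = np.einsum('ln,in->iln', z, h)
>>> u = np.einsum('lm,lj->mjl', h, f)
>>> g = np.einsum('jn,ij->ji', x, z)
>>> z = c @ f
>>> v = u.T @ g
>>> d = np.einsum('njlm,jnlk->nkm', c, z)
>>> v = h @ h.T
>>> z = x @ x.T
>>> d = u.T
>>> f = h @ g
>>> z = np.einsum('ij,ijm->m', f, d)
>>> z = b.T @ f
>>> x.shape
(7, 3)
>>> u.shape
(7, 11, 13)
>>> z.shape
(7, 11, 11)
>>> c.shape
(23, 23, 3, 13)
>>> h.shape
(13, 7)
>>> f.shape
(13, 11)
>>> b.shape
(13, 11, 7)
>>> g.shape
(7, 11)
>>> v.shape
(13, 13)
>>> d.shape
(13, 11, 7)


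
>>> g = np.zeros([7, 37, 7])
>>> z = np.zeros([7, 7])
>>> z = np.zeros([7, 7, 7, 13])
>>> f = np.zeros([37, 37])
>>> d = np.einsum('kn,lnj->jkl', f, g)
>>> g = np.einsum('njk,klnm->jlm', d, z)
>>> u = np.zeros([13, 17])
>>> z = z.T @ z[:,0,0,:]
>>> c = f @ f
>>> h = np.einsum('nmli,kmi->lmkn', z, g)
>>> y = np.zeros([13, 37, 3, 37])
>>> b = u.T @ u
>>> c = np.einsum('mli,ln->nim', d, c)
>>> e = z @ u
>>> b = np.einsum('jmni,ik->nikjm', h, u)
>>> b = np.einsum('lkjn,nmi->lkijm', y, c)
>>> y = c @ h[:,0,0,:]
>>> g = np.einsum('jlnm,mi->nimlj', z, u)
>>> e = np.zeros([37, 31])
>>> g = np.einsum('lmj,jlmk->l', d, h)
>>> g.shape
(7,)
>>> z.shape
(13, 7, 7, 13)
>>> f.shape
(37, 37)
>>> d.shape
(7, 37, 7)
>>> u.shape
(13, 17)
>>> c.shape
(37, 7, 7)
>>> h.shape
(7, 7, 37, 13)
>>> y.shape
(37, 7, 13)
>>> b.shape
(13, 37, 7, 3, 7)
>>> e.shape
(37, 31)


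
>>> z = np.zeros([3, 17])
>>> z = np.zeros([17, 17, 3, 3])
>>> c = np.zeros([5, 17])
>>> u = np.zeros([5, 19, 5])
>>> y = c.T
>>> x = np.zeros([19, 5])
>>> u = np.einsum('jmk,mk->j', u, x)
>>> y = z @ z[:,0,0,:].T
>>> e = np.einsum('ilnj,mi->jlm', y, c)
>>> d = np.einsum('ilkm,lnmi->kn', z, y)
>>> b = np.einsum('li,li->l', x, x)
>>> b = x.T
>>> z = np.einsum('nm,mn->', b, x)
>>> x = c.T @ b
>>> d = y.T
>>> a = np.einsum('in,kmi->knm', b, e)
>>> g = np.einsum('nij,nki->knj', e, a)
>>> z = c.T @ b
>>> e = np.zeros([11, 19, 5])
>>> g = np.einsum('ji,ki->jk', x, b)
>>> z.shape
(17, 19)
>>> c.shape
(5, 17)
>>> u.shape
(5,)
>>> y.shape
(17, 17, 3, 17)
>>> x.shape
(17, 19)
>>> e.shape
(11, 19, 5)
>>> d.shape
(17, 3, 17, 17)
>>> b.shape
(5, 19)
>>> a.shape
(17, 19, 17)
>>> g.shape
(17, 5)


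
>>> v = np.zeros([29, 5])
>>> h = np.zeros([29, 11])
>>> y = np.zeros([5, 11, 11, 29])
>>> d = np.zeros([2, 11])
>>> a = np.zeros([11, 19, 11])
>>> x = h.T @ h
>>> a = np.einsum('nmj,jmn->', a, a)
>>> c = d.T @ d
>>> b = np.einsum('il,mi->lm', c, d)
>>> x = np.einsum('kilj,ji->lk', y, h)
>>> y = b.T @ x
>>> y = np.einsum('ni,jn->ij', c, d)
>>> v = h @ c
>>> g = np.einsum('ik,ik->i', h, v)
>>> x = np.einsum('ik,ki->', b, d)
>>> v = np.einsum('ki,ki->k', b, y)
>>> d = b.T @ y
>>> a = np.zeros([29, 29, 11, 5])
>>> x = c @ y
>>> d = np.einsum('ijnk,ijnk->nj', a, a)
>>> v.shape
(11,)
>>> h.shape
(29, 11)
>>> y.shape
(11, 2)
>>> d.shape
(11, 29)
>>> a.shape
(29, 29, 11, 5)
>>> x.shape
(11, 2)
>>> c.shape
(11, 11)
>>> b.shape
(11, 2)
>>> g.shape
(29,)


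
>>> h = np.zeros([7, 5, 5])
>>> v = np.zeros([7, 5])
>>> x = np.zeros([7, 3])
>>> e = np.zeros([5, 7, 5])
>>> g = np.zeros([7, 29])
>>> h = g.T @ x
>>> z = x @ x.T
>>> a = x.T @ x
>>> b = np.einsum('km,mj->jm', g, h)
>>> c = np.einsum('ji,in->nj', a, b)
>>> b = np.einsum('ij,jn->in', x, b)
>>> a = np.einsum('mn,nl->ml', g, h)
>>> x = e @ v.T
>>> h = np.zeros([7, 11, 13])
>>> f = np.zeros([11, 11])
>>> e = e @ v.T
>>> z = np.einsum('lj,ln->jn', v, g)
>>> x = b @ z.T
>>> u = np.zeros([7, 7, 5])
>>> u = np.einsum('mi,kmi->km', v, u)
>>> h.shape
(7, 11, 13)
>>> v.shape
(7, 5)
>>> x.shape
(7, 5)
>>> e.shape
(5, 7, 7)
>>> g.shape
(7, 29)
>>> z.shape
(5, 29)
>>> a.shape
(7, 3)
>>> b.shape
(7, 29)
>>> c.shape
(29, 3)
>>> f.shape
(11, 11)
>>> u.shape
(7, 7)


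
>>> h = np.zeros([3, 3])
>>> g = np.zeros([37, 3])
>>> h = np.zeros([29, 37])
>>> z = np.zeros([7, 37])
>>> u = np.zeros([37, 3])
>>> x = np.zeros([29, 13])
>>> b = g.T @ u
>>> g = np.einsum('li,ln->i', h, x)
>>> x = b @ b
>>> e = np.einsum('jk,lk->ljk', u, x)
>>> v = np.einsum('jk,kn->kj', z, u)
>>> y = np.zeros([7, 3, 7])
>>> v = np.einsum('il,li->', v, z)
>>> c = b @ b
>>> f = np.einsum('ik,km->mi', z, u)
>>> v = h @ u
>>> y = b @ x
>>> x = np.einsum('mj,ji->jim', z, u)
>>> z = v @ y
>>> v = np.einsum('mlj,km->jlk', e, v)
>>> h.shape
(29, 37)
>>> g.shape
(37,)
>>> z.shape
(29, 3)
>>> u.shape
(37, 3)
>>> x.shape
(37, 3, 7)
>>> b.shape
(3, 3)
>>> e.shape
(3, 37, 3)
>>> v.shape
(3, 37, 29)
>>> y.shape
(3, 3)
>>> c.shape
(3, 3)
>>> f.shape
(3, 7)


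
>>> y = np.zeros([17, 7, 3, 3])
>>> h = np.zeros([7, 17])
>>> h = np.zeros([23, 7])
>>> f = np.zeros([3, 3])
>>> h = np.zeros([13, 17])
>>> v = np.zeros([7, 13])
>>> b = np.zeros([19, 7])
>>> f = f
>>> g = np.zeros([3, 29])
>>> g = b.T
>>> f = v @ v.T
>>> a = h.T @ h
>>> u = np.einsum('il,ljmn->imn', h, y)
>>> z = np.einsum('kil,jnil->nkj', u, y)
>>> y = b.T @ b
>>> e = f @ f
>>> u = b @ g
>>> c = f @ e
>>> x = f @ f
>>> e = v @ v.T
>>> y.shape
(7, 7)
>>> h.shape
(13, 17)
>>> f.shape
(7, 7)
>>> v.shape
(7, 13)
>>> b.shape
(19, 7)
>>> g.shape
(7, 19)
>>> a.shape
(17, 17)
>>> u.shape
(19, 19)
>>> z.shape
(7, 13, 17)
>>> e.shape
(7, 7)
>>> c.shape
(7, 7)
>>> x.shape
(7, 7)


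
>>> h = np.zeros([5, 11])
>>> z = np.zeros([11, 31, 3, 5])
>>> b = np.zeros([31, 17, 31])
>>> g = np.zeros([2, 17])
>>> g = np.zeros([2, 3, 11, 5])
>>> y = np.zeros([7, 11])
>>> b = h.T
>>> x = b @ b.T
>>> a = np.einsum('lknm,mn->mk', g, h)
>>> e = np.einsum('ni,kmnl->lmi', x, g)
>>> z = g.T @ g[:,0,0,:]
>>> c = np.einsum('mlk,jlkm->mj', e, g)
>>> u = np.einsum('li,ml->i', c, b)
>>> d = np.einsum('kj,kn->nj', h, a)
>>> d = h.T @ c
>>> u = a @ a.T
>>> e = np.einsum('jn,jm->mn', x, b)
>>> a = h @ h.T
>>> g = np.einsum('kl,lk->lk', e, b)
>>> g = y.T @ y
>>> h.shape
(5, 11)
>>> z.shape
(5, 11, 3, 5)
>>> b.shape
(11, 5)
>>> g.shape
(11, 11)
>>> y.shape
(7, 11)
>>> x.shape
(11, 11)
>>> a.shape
(5, 5)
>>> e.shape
(5, 11)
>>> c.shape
(5, 2)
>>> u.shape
(5, 5)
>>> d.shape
(11, 2)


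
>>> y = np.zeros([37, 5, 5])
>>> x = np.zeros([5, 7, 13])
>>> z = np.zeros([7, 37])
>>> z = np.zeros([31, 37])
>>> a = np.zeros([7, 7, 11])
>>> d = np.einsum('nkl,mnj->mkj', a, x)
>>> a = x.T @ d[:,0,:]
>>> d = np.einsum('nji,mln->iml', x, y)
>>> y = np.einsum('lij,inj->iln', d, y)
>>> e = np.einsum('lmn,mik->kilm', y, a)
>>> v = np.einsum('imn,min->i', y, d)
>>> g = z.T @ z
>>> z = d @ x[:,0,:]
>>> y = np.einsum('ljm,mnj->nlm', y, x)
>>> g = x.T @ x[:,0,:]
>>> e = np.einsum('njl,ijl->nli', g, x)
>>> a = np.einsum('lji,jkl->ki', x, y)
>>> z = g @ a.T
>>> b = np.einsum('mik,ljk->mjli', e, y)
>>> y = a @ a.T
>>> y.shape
(37, 37)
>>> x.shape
(5, 7, 13)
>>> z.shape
(13, 7, 37)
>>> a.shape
(37, 13)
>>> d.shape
(13, 37, 5)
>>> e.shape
(13, 13, 5)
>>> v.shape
(37,)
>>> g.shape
(13, 7, 13)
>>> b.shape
(13, 37, 7, 13)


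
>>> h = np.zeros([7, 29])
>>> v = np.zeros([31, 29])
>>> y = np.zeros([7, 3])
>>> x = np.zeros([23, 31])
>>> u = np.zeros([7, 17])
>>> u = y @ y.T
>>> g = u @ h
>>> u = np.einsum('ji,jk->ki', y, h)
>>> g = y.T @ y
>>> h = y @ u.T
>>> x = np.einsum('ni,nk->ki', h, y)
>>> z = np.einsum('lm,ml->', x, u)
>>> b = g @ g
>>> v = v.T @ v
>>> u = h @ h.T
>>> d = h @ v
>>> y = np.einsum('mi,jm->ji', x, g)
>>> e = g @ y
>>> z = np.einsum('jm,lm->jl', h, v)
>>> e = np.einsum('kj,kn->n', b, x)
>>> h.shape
(7, 29)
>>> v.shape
(29, 29)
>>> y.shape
(3, 29)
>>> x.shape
(3, 29)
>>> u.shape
(7, 7)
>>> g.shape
(3, 3)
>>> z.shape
(7, 29)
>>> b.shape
(3, 3)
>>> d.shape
(7, 29)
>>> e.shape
(29,)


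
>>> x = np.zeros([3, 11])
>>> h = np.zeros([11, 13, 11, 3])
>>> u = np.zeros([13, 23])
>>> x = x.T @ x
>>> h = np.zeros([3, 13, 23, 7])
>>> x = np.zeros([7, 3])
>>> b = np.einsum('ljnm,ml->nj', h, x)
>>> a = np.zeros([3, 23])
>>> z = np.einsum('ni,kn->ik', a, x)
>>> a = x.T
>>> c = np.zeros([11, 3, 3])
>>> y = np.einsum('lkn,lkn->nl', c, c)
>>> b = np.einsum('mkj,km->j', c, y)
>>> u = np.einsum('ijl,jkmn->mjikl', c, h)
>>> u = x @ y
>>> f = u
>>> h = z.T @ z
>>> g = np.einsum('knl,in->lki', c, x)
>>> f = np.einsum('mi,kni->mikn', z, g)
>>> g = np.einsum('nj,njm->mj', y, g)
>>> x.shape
(7, 3)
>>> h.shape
(7, 7)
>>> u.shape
(7, 11)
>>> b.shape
(3,)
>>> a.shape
(3, 7)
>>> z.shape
(23, 7)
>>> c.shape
(11, 3, 3)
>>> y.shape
(3, 11)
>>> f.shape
(23, 7, 3, 11)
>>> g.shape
(7, 11)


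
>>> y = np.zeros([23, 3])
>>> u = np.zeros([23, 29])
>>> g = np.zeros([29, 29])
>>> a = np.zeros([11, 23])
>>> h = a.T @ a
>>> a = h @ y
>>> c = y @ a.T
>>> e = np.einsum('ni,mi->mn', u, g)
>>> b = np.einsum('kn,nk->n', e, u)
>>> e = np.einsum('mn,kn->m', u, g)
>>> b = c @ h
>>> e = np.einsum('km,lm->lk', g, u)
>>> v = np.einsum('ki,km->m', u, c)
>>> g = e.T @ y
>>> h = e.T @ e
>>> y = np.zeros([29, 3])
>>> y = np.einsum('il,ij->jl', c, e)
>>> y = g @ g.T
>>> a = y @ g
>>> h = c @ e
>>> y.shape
(29, 29)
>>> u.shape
(23, 29)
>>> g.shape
(29, 3)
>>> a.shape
(29, 3)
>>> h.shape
(23, 29)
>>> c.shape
(23, 23)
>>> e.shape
(23, 29)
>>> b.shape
(23, 23)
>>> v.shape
(23,)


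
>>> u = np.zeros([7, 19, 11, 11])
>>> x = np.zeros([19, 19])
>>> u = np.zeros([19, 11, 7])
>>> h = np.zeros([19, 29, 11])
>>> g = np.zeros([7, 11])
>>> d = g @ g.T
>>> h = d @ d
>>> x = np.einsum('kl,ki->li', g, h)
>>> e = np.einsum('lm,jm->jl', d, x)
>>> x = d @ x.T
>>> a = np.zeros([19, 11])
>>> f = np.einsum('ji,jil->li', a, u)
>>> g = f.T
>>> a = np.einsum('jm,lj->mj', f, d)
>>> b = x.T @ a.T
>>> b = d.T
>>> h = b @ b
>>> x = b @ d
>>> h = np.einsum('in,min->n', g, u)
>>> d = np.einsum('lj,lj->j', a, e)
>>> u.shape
(19, 11, 7)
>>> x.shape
(7, 7)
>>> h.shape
(7,)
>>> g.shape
(11, 7)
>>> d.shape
(7,)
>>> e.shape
(11, 7)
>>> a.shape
(11, 7)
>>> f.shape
(7, 11)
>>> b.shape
(7, 7)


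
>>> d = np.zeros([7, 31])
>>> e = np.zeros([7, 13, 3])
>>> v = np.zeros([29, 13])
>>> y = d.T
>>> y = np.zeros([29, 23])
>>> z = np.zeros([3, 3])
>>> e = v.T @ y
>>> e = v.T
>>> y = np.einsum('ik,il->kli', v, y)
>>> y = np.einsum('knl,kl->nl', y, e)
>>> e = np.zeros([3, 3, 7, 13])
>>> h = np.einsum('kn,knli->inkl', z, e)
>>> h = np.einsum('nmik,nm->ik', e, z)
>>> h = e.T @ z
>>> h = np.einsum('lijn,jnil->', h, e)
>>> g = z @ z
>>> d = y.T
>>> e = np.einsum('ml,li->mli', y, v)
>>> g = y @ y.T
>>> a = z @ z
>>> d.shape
(29, 23)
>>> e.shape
(23, 29, 13)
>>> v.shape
(29, 13)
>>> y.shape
(23, 29)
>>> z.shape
(3, 3)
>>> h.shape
()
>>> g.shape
(23, 23)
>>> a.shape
(3, 3)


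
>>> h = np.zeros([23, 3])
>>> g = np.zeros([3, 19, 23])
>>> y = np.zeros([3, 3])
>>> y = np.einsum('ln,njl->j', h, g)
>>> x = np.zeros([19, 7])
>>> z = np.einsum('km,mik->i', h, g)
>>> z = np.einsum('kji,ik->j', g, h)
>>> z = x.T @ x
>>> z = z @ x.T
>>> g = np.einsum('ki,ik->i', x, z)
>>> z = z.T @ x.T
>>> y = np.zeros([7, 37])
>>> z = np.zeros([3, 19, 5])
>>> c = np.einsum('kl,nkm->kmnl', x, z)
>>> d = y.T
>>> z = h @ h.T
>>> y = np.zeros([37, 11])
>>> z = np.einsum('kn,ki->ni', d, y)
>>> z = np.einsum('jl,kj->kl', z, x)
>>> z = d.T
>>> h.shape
(23, 3)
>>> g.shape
(7,)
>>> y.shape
(37, 11)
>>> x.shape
(19, 7)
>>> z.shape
(7, 37)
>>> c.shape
(19, 5, 3, 7)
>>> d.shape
(37, 7)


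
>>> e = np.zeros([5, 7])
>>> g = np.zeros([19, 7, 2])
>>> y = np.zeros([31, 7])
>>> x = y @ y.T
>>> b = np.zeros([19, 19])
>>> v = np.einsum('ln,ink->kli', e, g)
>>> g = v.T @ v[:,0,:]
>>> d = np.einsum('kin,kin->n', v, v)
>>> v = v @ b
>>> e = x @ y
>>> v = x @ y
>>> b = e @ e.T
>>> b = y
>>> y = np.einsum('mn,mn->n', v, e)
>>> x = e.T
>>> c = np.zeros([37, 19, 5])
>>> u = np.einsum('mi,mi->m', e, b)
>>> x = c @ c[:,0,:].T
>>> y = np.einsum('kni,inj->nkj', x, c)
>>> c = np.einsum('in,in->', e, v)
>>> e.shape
(31, 7)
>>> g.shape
(19, 5, 19)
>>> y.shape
(19, 37, 5)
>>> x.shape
(37, 19, 37)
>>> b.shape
(31, 7)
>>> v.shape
(31, 7)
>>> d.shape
(19,)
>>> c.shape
()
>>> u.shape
(31,)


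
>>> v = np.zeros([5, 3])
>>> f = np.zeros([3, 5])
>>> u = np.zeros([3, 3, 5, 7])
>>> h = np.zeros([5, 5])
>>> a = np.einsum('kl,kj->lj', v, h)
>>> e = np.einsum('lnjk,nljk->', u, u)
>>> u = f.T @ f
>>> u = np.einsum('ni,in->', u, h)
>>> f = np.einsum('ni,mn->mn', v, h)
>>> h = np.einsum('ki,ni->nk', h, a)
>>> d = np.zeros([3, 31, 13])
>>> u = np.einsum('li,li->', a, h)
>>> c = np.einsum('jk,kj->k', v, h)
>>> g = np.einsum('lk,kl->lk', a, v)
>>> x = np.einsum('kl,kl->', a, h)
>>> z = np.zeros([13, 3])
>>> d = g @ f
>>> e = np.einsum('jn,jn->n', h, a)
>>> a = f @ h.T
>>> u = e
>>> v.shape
(5, 3)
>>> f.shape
(5, 5)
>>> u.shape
(5,)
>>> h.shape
(3, 5)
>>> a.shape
(5, 3)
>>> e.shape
(5,)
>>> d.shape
(3, 5)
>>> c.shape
(3,)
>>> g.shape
(3, 5)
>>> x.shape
()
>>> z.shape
(13, 3)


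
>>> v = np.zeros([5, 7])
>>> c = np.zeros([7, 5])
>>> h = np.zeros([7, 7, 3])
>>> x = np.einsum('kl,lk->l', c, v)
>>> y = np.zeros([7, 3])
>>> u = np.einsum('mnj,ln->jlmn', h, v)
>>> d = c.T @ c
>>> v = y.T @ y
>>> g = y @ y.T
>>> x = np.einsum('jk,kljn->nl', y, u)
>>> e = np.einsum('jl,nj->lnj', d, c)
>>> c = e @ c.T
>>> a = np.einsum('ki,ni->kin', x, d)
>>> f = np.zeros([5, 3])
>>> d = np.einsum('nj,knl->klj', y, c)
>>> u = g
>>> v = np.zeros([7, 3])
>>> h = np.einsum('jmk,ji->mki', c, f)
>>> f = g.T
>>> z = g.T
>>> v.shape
(7, 3)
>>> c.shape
(5, 7, 7)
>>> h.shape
(7, 7, 3)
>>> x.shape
(7, 5)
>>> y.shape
(7, 3)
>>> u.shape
(7, 7)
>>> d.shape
(5, 7, 3)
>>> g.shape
(7, 7)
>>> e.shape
(5, 7, 5)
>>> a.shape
(7, 5, 5)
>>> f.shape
(7, 7)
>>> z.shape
(7, 7)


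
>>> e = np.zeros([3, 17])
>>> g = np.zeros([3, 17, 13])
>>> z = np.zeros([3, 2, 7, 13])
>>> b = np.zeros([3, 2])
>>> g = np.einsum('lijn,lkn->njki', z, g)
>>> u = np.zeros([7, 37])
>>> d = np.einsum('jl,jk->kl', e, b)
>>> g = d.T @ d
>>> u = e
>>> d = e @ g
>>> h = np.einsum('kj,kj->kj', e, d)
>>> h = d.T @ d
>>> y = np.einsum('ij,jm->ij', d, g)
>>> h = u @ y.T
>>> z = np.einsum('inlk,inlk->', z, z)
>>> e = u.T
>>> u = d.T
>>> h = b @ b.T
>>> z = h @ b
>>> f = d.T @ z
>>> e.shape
(17, 3)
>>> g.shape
(17, 17)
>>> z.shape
(3, 2)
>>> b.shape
(3, 2)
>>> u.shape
(17, 3)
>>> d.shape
(3, 17)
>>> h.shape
(3, 3)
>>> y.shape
(3, 17)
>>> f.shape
(17, 2)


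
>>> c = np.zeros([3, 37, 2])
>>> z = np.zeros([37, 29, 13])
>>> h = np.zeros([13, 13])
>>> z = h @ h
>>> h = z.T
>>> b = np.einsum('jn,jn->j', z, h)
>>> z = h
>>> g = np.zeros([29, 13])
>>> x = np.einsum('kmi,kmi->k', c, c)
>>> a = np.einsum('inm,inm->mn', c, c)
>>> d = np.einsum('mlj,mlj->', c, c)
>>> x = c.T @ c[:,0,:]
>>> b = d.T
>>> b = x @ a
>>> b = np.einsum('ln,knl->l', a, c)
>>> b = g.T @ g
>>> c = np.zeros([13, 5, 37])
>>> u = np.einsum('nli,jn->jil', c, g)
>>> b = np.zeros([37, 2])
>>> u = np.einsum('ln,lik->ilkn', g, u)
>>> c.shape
(13, 5, 37)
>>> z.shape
(13, 13)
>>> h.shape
(13, 13)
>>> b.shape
(37, 2)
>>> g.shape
(29, 13)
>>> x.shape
(2, 37, 2)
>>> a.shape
(2, 37)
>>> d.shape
()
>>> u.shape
(37, 29, 5, 13)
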